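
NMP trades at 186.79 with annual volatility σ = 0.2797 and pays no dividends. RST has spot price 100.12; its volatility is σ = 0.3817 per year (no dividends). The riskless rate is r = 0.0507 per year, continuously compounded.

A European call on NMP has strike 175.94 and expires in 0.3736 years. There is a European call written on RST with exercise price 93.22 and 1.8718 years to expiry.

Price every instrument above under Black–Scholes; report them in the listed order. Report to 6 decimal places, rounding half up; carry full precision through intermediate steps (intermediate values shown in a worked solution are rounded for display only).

price(NMP call K=175.94) = 20.591266
price(RST call K=93.22) = 27.647218

[NMP call K=175.94]
σ√T = 0.2797·√0.3736 = 0.170961
d₁ = (ln(S/K) + (r+σ²/2)T) / (σ√T) = (ln(186.79/175.94) + (0.0507+0.2797²/2)·0.3736) / 0.170961 = (0.059842 + 0.033555) / 0.170961 = 0.546309
d₂ = d₁ − σ√T = 0.546309 − 0.170961 = 0.375348
e^{−rT} = 0.981237
N(d₁) = 0.707573,  N(d₂) = 0.646299
price = S·N(d₁) − K·e^{−rT}·N(d₂) = 132.167585 − 111.576318 = 20.591266
[RST call K=93.22]
σ√T = 0.3817·√1.8718 = 0.522218
d₁ = (ln(S/K) + (r+σ²/2)T) / (σ√T) = (ln(100.12/93.22) + (0.0507+0.3817²/2)·1.8718) / 0.522218 = (0.071407 + 0.231256) / 0.522218 = 0.579573
d₂ = d₁ − σ√T = 0.579573 − 0.522218 = 0.057355
e^{−rT} = 0.909464
N(d₁) = 0.718899,  N(d₂) = 0.522869
price = S·N(d₁) − K·e^{−rT}·N(d₂) = 71.976125 − 44.328907 = 27.647218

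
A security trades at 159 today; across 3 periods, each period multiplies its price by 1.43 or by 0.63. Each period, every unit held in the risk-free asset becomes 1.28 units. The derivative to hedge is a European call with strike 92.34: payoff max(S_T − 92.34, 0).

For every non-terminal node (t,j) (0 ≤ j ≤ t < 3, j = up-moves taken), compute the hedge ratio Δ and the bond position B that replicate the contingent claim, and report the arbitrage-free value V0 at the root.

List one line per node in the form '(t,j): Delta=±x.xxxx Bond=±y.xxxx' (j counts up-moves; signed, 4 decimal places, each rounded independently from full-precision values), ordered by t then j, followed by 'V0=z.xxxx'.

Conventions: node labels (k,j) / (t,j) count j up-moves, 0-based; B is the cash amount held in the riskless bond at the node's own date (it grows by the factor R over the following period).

(0,0): Delta=0.9884 Bond=-41.9386
(1,0): Delta=0.8911 Bond=-43.9337
(1,1): Delta=0.9983 Bond=-55.9309
(2,0): Delta=0.0000 Bond=0.0000
(2,1): Delta=0.9817 Bond=-69.2124
(2,2): Delta=1.0000 Bond=-72.1406
V0=115.2198

No-arbitrage ⇒ martingale measure with p* = (R−d)/(u−d) = 0.8125.
Expiry values: V(3,0)=0.0000, V(3,1)=0.0000, V(3,2)=112.4976, V(3,3)=372.6089
(2,0): S=63.1071. Δ = (V_up−V_dn)/(S_up−S_dn) = (0.0000−0.0000)/(90.2432−39.7575) = 0.0000. V = [p*·0.0000 + (1−p*)·0.0000]/1.28 = 0.0000. B = V − Δ·S = 0.0000.
(2,1): S=143.2431. Δ = (V_up−V_dn)/(S_up−S_dn) = (112.4976−0.0000)/(204.8376−90.2432) = 0.9817. V = [p*·112.4976 + (1−p*)·0.0000]/1.28 = 71.4096. B = V − Δ·S = -69.2124.
(2,2): S=325.1391. Δ = (V_up−V_dn)/(S_up−S_dn) = (372.6089−112.4976)/(464.9489−204.8376) = 1.0000. V = [p*·372.6089 + (1−p*)·112.4976]/1.28 = 252.9985. B = V − Δ·S = -72.1406.
(1,0): S=100.1700. Δ = (V_up−V_dn)/(S_up−S_dn) = (71.4096−0.0000)/(143.2431−63.1071) = 0.8911. V = [p*·71.4096 + (1−p*)·0.0000]/1.28 = 45.3284. B = V − Δ·S = -43.9337.
(1,1): S=227.3700. Δ = (V_up−V_dn)/(S_up−S_dn) = (252.9985−71.4096)/(325.1391−143.2431) = 0.9983. V = [p*·252.9985 + (1−p*)·71.4096]/1.28 = 171.0551. B = V − Δ·S = -55.9309.
(0,0): S=159.0000. Δ = (V_up−V_dn)/(S_up−S_dn) = (171.0551−45.3284)/(227.3700−100.1700) = 0.9884. V = [p*·171.0551 + (1−p*)·45.3284]/1.28 = 115.2198. B = V − Δ·S = -41.9386.
Sanity check at the root: Δ(0,0)·S0 + B(0,0) reproduces V0 = 115.2198.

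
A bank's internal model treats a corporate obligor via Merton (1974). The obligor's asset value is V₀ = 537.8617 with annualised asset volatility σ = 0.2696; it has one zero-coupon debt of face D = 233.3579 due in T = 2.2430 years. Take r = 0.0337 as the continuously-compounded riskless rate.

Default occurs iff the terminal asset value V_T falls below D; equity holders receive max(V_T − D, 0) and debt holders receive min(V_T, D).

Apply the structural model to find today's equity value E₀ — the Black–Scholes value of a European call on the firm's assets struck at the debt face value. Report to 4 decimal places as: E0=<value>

E0=322.0580

Equity is a call on the firm's assets struck at D = 233.3579:
d₁ = [ln(V₀/D) + (r + σ²/2)T] / (σ√T)
   = [ln(537.8617/233.3579) + (0.0337 + 0.5·0.2696²)·2.2430] / (0.2696·√2.2430)
   = [0.835028 + 0.157104] / 0.403770 = 2.457170
d₂ = d₁ − σ√T = 2.457170 − 0.403770 = 2.053399
N(d₁) = 0.992998,  N(d₂) = 0.979983,  e^(−rT) = 0.927197
E₀ = V₀·N(d₁) − D·e^(−rT)·N(d₂)
   = 537.8617·0.992998 − 233.3579·0.927197·0.979983 = 322.057954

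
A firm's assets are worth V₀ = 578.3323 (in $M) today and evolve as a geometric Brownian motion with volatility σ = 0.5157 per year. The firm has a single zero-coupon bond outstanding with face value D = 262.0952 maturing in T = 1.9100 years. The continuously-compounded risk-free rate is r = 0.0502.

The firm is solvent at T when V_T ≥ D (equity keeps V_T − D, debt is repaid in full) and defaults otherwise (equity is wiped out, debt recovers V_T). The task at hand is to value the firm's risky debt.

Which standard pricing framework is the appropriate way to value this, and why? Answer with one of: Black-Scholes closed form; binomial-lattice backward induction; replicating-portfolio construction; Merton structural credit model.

Key observation: the asked-for credit quantity lives on the firm's capital structure — asset value, asset volatility, debt face 262.0952 — which is the structural model's domain.

framework: Merton structural credit model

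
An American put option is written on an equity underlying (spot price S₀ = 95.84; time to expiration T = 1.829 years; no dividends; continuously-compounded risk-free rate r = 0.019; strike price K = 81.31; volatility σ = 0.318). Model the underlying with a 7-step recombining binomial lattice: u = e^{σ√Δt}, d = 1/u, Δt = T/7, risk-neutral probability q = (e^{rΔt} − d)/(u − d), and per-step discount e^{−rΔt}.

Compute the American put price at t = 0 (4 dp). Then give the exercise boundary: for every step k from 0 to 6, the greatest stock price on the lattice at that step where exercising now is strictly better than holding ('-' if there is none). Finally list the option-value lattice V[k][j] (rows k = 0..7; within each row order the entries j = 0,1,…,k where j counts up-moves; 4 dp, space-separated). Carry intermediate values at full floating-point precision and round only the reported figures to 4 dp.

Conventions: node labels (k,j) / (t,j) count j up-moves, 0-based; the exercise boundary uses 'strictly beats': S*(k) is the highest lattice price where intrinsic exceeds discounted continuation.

Δt=0.26129, u=1.17651, d=0.84997, q=0.47469, disc=e^(-rΔt)=0.99505
k=7 terminal: V=max(K-S,0) → 50.5924 38.7917 22.4576 0.0000 0.0000 0.0000 0.0000 0.0000
k=6: j=0 S=36.1394 intr=45.1706 cont=44.7679 V=45.1706[EX]; j=1 S=50.0230 intr=31.2870 cont=30.8843 V=31.2870[EX]; j=2 S=69.2402 intr=12.0698 cont=11.7387 V=12.0698[EX]; j=3 S=95.8400 intr=0.0000 cont=0.0000 V=0.0000[hold]; j=4 S=132.6586 intr=0.0000 cont=0.0000 V=0.0000[hold]; j=5 S=183.6216 intr=0.0000 cont=0.0000 V=0.0000[hold]; j=6 S=254.1629 intr=0.0000 cont=0.0000 V=0.0000[hold]  S*(6)=69.2402
k=5: j=0 S=42.5183 intr=38.7917 cont=38.3891 V=38.7917[EX]; j=1 S=58.8524 intr=22.4576 cont=22.0550 V=22.4576[EX]; j=2 S=81.4615 intr=0.0000 cont=6.3089 V=6.3089[hold]; j=3 S=112.7564 intr=0.0000 cont=0.0000 V=0.0000[hold]; j=4 S=156.0736 intr=0.0000 cont=0.0000 V=0.0000[hold]; j=5 S=216.0320 intr=0.0000 cont=0.0000 V=0.0000[hold]  S*(5)=58.8524
k=4: j=0 S=50.0230 intr=31.2870 cont=30.8843 V=31.2870[EX]; j=1 S=69.2402 intr=12.0698 cont=14.7187 V=14.7187[hold]; j=2 S=95.8400 intr=0.0000 cont=3.2977 V=3.2977[hold]; j=3 S=132.6586 intr=0.0000 cont=0.0000 V=0.0000[hold]; j=4 S=183.6216 intr=0.0000 cont=0.0000 V=0.0000[hold]  S*(4)=50.0230
k=3: j=0 S=58.8524 intr=22.4576 cont=23.3061 V=23.3061[hold]; j=1 S=81.4615 intr=0.0000 cont=9.2512 V=9.2512[hold]; j=2 S=112.7564 intr=0.0000 cont=1.7237 V=1.7237[hold]; j=3 S=156.0736 intr=0.0000 cont=0.0000 V=0.0000[hold]  S*(3)=-
k=2: j=0 S=69.2402 intr=12.0698 cont=16.5520 V=16.5520[hold]; j=1 S=95.8400 intr=0.0000 cont=5.6498 V=5.6498[hold]; j=2 S=132.6586 intr=0.0000 cont=0.9010 V=0.9010[hold]  S*(2)=-
k=1: j=0 S=81.4615 intr=0.0000 cont=11.3205 V=11.3205[hold]; j=1 S=112.7564 intr=0.0000 cont=3.3788 V=3.3788[hold]  S*(1)=-
k=0: j=0 S=95.8400 intr=0.0000 cont=7.5132 V=7.5132[hold]  S*(0)=-

price = 7.5132
boundary = - - - - 50.0230 58.8524 69.2402
tree:
7.5132
11.3205 3.3788
16.5520 5.6498 0.9010
23.3061 9.2512 1.7237 0.0000
31.2870 14.7187 3.2977 0.0000 0.0000
38.7917 22.4576 6.3089 0.0000 0.0000 0.0000
45.1706 31.2870 12.0698 0.0000 0.0000 0.0000 0.0000
50.5924 38.7917 22.4576 0.0000 0.0000 0.0000 0.0000 0.0000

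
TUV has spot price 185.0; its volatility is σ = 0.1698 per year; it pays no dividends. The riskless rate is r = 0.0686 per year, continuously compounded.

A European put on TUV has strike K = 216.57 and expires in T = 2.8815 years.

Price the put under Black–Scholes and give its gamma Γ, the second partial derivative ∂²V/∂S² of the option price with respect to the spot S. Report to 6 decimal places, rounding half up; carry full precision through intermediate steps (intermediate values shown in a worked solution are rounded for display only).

σ√T = 0.1698·√2.8815 = 0.288235
d₁ = (ln(S/K) + (r+σ²/2)T) / (σ√T) = (ln(185.0/216.57) + (0.0686+0.1698²/2)·2.8815) / 0.288235 = (-0.157558 + 0.239211) / 0.288235 = 0.283285
d₂ = d₁ − σ√T = 0.283285 − 0.288235 = -0.004950
e^{−rT} = 0.820640
N(−d₁) = 0.388479,  N(−d₂) = 0.501975
Put price V = K·e^{−rT}·N(−d₂) − S·N(−d₁) = 89.213978 − 71.868659 = 17.345319
φ(d₁) = (1/√(2π))·e^{−d₁²/2} = 0.383252
Γ = φ(d₁) / (S·σ·√T) = 0.007187

price = 17.345319
Γ = 0.007187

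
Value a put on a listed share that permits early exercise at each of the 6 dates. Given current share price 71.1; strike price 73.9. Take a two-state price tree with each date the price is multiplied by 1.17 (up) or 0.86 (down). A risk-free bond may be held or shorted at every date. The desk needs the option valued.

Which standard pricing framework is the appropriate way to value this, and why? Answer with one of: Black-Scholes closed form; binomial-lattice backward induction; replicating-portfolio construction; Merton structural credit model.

Key observation: the defining feature is the embedded early-exercise option across 6 discrete dates on the spot-71.1 tree; pricing the strike-73.9 put means working backward with an exercise test at every node.

framework: binomial-lattice backward induction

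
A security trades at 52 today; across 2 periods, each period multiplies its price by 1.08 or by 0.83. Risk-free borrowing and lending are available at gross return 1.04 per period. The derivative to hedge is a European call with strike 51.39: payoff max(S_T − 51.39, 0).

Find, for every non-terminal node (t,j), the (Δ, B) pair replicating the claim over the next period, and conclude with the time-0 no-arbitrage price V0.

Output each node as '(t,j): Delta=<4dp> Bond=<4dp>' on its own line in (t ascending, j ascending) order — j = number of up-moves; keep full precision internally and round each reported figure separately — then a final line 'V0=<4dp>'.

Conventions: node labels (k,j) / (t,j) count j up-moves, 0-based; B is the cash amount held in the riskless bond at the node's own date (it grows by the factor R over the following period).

(0,0): Delta=0.5755 Bond=-23.8832
(1,0): Delta=0.0000 Bond=0.0000
(1,1): Delta=0.6597 Bond=-29.5697
V0=6.0427

Risk-neutral probability p* = (R−d)/(u−d) = (1.04−0.83)/(1.08−0.83) = 0.8400.
Payoffs at expiry: V(2,0)=0.0000, V(2,1)=0.0000, V(2,2)=9.2628
(1,0): S=43.1600. Δ = (V_up−V_dn)/(S_up−S_dn) = (0.0000−0.0000)/(46.6128−35.8228) = 0.0000. V = [p*·0.0000 + (1−p*)·0.0000]/1.04 = 0.0000. B = V − Δ·S = 0.0000.
(1,1): S=56.1600. Δ = (V_up−V_dn)/(S_up−S_dn) = (9.2628−0.0000)/(60.6528−46.6128) = 0.6597. V = [p*·9.2628 + (1−p*)·0.0000]/1.04 = 7.4815. B = V − Δ·S = -29.5697.
(0,0): S=52.0000. Δ = (V_up−V_dn)/(S_up−S_dn) = (7.4815−0.0000)/(56.1600−43.1600) = 0.5755. V = [p*·7.4815 + (1−p*)·0.0000]/1.04 = 6.0427. B = V − Δ·S = -23.8832.
Check: Δ(0,0)·S0 + B(0,0) = 6.0427 = V0.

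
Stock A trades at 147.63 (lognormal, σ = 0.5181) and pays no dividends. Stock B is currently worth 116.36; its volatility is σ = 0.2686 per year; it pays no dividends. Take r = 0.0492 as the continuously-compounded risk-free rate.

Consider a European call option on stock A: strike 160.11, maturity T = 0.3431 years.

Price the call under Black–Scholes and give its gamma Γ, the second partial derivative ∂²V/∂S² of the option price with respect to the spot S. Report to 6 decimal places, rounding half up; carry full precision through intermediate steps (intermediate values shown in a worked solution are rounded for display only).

σ√T = 0.5181·√0.3431 = 0.303476
d₁ = (ln(S/K) + (r+σ²/2)T) / (σ√T) = (ln(147.63/160.11) + (0.0492+0.5181²/2)·0.3431) / 0.303476 = (-0.081152 + 0.062929) / 0.303476 = -0.060047
d₂ = d₁ − σ√T = -0.060047 − 0.303476 = -0.363522
e^{−rT} = 0.983261
N(d₁) = 0.476059,  N(d₂) = 0.358107
Call price V = S·N(d₁) − K·e^{−rT}·N(d₂) = 70.280634 − 56.376828 = 13.903805
φ(d₁) = (1/√(2π))·e^{−d₁²/2} = 0.398224
Γ = φ(d₁) / (S·σ·√T) = 0.008889

price = 13.903805
Γ = 0.008889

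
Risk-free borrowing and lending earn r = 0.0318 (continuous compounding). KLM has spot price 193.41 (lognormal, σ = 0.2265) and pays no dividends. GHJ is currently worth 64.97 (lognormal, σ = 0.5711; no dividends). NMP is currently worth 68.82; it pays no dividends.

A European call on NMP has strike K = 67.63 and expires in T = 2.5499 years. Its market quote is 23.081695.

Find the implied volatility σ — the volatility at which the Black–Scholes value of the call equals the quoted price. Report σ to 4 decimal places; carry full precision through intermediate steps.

sigma = 0.4832

At σ = 0.4832 the Black–Scholes value reproduces the quote:
σ√T = 0.4832·√2.5499 = 0.771593
d₁ = (ln(S/K) + (r+σ²/2)T) / (σ√T) = (ln(68.82/67.63) + (0.0318+0.4832²/2)·2.5499) / 0.771593 = (0.017443 + 0.378765) / 0.771593 = 0.513493
d₂ = d₁ − σ√T = 0.513493 − 0.771593 = -0.258100
e^{−rT} = 0.922114
N(d₁) = 0.696197,  N(d₂) = 0.398165
V = S·N(d₁) − K·e^{−rT}·N(d₂) = 47.912258 − 24.830562 = 23.081695 (matching the quote); vega is positive throughout, so no other σ reproduces this price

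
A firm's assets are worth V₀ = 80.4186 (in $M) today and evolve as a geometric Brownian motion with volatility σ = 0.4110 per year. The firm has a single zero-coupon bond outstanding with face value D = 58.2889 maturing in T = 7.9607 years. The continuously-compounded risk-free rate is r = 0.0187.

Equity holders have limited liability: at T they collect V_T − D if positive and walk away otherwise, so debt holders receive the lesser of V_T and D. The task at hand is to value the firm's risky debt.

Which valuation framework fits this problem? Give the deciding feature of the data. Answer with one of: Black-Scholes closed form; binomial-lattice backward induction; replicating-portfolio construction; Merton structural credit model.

framework: Merton structural credit model

Key observation: the question is about default risk generated by asset-value dynamics against a debt face of 58.2889 — the structural framework prices exactly that.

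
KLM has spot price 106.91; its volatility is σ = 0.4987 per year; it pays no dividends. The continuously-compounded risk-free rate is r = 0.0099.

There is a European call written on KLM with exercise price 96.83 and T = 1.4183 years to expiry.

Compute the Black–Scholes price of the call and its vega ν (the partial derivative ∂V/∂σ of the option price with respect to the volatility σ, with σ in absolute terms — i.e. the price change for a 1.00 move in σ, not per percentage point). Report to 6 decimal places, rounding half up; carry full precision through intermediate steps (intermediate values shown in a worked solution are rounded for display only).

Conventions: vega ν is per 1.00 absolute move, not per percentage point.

price = 29.758120
ν = 45.106563

σ√T = 0.4987·√1.4183 = 0.593914
d₁ = (ln(S/K) + (r+σ²/2)T) / (σ√T) = (ln(106.91/96.83) + (0.0099+0.4987²/2)·1.4183) / 0.593914 = (0.099030 + 0.190408) / 0.593914 = 0.487341
d₂ = d₁ − σ√T = 0.487341 − 0.593914 = -0.106573
e^{−rT} = 0.986057
N(d₁) = 0.686992,  N(d₂) = 0.457564
Call price V = S·N(d₁) − K·e^{−rT}·N(d₂) = 73.446272 − 43.688152 = 29.758120
φ(d₁) = (1/√(2π))·e^{−d₁²/2} = 0.354272
ν = S·φ(d₁)·√T = 45.106563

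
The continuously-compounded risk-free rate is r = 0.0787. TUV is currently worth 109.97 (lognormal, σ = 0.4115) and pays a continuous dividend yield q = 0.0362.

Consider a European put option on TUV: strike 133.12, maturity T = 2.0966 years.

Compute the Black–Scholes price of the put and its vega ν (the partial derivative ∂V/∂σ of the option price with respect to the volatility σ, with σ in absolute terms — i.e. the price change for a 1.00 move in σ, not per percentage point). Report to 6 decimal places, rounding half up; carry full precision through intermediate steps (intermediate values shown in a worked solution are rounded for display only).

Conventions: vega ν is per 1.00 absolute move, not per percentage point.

price = 30.982834
ν = 58.409997

σ√T = 0.4115·√2.0966 = 0.595837
d₁ = (ln(S/K) + (r−q+σ²/2)T) / (σ√T) = (ln(109.97/133.12) + (0.0787−0.0362+0.4115²/2)·2.0966) / 0.595837 = (-0.191043 + 0.266616) / 0.595837 = 0.126835
d₂ = d₁ − σ√T = 0.126835 − 0.595837 = -0.469002
e^{−rT} = 0.847892
e^{−qT} = 0.926912
N(−d₁) = 0.449535,  N(−d₂) = 0.680466
Put price V = K·e^{−rT}·N(−d₂) − S·e^{−qT}·N(−d₁) = 76.805097 − 45.822263 = 30.982834
φ(d₁) = (1/√(2π))·e^{−d₁²/2} = 0.395746
ν = S·e^{−qT}·φ(d₁)·√T = 58.409997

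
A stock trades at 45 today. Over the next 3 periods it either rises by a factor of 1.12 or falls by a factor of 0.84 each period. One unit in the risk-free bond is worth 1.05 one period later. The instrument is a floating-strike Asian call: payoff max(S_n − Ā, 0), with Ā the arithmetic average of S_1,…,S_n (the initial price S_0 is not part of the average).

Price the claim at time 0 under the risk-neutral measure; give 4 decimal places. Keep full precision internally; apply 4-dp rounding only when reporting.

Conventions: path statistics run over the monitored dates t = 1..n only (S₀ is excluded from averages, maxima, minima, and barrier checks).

price = 3.0816

Risk-neutral up-probability p* = (R−d)/(u−d) = (1.05−0.84)/(1.12−0.84) = 0.7500; the claim prices as the p*-weighted sum of path payoffs discounted by R^3.
Enumerate all 2^3 = 8 price paths (U = up ×1.12, D = down ×0.84); each path with k up-moves has probability p*^k·(1−p*)^(3−k).
DDD: Ā=32.0746, payoff=0.0000, prob=0.015625
UDD: Ā=42.7661, payoff=0.0000, prob=0.046875
DUD: Ā=38.5661, payoff=0.0000, prob=0.046875
UUD: Ā=51.4214, payoff=0.0000, prob=0.140625
DDU: Ā=35.0381, payoff=0.5242, prob=0.046875
UDU: Ā=46.7174, payoff=0.6989, prob=0.140625
DUU: Ā=42.5174, payoff=4.8989, prob=0.140625
UUU: Ā=56.6899, payoff=6.5318, prob=0.421875
Price = Σ prob·payoff / R^3 = 3.567375 / 1.157625 = 3.0816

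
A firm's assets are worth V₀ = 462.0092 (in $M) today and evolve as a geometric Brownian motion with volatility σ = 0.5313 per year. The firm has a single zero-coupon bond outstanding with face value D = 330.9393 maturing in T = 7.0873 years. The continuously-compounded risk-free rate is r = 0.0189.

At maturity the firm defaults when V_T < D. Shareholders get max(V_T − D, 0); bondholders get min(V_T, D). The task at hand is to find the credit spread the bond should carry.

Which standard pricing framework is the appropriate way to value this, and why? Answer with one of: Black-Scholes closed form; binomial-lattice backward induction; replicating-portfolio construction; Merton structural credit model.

Key observation: the data describe a firm's assets (V₀ = 462.0092, GBM) and a single zero-coupon debt of face 330.9393, so credit quantities follow from equity-as-call in the structural model.

framework: Merton structural credit model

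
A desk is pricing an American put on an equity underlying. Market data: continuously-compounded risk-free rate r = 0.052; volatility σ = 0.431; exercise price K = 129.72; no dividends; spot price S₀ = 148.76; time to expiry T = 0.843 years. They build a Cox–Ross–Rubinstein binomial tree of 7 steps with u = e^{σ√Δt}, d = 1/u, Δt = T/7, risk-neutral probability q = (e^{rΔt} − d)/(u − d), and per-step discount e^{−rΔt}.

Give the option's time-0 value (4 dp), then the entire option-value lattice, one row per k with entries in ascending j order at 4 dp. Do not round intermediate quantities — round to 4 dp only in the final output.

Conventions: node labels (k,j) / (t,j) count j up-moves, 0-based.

Δt=0.12043  u=1.16133  d=0.86108  q=0.48360  discount=0.99376
step 7 (expiry): payoffs max(K−S,0) = 77.5060 59.2992 34.7438 1.6259 0.0000 0.0000 0.0000 0.0000
k=6: (k=6,j=0): S=60.6379, K−S=69.0821, hold=68.2723 ⇒ V=69.0821 exercise | (k=6,j=1): S=81.7820, K−S=47.9380, hold=47.1282 ⇒ V=47.9380 exercise | (k=6,j=2): S=110.2991, K−S=19.4209, hold=18.6111 ⇒ V=19.4209 exercise | (k=6,j=3): S=148.7600, K−S=0.0000, hold=0.8344 ⇒ V=0.8344 continue | (k=6,j=4): S=200.6320, K−S=0.0000, hold=0.0000 ⇒ V=0.0000 continue | (k=6,j=5): S=270.5917, K−S=0.0000, hold=0.0000 ⇒ V=0.0000 continue | (k=6,j=6): S=364.9459, K−S=0.0000, hold=0.0000 ⇒ V=0.0000 continue
k=5: (k=5,j=0): S=70.4208, K−S=59.2992, hold=58.4894 ⇒ V=59.2992 exercise | (k=5,j=1): S=94.9762, K−S=34.7438, hold=33.9339 ⇒ V=34.7438 exercise | (k=5,j=2): S=128.0941, K−S=1.6259, hold=10.3673 ⇒ V=10.3673 continue | (k=5,j=3): S=172.7600, K−S=0.0000, hold=0.4282 ⇒ V=0.4282 continue | (k=5,j=4): S=233.0008, K−S=0.0000, hold=0.0000 ⇒ V=0.0000 continue | (k=5,j=5): S=314.2472, K−S=0.0000, hold=0.0000 ⇒ V=0.0000 continue
k=4: (k=4,j=0): S=81.7820, K−S=47.9380, hold=47.1282 ⇒ V=47.9380 exercise | (k=4,j=1): S=110.2991, K−S=19.4209, hold=22.8120 ⇒ V=22.8120 continue | (k=4,j=2): S=148.7600, K−S=0.0000, hold=5.5261 ⇒ V=5.5261 continue | (k=4,j=3): S=200.6320, K−S=0.0000, hold=0.2197 ⇒ V=0.2197 continue | (k=4,j=4): S=270.5917, K−S=0.0000, hold=0.0000 ⇒ V=0.0000 continue
k=3: (k=3,j=0): S=94.9762, K−S=34.7438, hold=35.5637 ⇒ V=35.5637 continue | (k=3,j=1): S=128.0941, K−S=1.6259, hold=14.3623 ⇒ V=14.3623 continue | (k=3,j=2): S=172.7600, K−S=0.0000, hold=2.9414 ⇒ V=2.9414 continue | (k=3,j=3): S=233.0008, K−S=0.0000, hold=0.1128 ⇒ V=0.1128 continue
k=2: (k=2,j=0): S=110.2991, K−S=19.4209, hold=25.1527 ⇒ V=25.1527 continue | (k=2,j=1): S=148.7600, K−S=0.0000, hold=8.7840 ⇒ V=8.7840 continue | (k=2,j=2): S=200.6320, K−S=0.0000, hold=1.5637 ⇒ V=1.5637 continue
k=1: (k=1,j=0): S=128.0941, K−S=1.6259, hold=17.1292 ⇒ V=17.1292 continue | (k=1,j=1): S=172.7600, K−S=0.0000, hold=5.2592 ⇒ V=5.2592 continue
k=0: (k=0,j=0): S=148.7600, K−S=0.0000, hold=11.3178 ⇒ V=11.3178 continue

price = 11.3178
tree:
11.3178
17.1292 5.2592
25.1527 8.7840 1.5637
35.5637 14.3623 2.9414 0.1128
47.9380 22.8120 5.5261 0.2197 0.0000
59.2992 34.7438 10.3673 0.4282 0.0000 0.0000
69.0821 47.9380 19.4209 0.8344 0.0000 0.0000 0.0000
77.5060 59.2992 34.7438 1.6259 0.0000 0.0000 0.0000 0.0000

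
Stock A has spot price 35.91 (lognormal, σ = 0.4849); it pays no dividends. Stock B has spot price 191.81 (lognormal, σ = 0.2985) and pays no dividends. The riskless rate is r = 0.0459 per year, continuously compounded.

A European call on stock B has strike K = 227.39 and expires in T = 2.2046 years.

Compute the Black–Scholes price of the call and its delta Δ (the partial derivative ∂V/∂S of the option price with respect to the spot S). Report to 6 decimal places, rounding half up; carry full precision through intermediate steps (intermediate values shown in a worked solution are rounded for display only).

σ√T = 0.2985·√2.2046 = 0.443210
d₁ = (ln(S/K) + (r+σ²/2)T) / (σ√T) = (ln(191.81/227.39) + (0.0459+0.2985²/2)·2.2046) / 0.443210 = (-0.170161 + 0.199409) / 0.443210 = 0.065990
d₂ = d₁ − σ√T = 0.065990 − 0.443210 = -0.377220
e^{−rT} = 0.903760
N(d₁) = 0.526307,  N(d₂) = 0.353005
Call price V = S·N(d₁) − K·e^{−rT}·N(d₂) = 100.950938 − 72.544671 = 28.406267
Δ = N(d₁) = 0.526307

price = 28.406267
Δ = 0.526307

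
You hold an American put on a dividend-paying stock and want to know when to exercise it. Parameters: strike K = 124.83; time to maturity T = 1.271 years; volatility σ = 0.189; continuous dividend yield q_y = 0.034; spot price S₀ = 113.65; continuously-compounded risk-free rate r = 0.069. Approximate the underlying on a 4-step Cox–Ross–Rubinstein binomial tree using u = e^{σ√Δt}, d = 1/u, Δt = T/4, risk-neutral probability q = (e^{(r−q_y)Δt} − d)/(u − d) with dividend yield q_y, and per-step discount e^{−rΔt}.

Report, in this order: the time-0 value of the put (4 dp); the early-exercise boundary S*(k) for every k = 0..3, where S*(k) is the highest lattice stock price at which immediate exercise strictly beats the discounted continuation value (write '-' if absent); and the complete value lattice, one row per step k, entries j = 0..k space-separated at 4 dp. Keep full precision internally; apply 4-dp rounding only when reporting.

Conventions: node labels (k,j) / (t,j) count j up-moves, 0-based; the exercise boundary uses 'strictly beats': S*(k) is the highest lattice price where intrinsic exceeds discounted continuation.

Δt=0.31775, u=1.11242, d=0.89894, q=0.52578, disc=e^(-rΔt)=0.97831
k=4 terminal: V=max(K-S,0) → 50.6146 32.9900 11.1800 0.0000 0.0000
k=3: j=0 S=82.5587 intr=42.2713 cont=40.4513 V=42.2713[EX]; j=1 S=102.1646 intr=22.6654 cont=21.0561 V=22.6654[EX]; j=2 S=126.4266 intr=0.0000 cont=5.1868 V=5.1868[hold]; j=3 S=156.4502 intr=0.0000 cont=0.0000 V=0.0000[hold]  S*(3)=102.1646
k=2: j=0 S=91.8400 intr=32.9900 cont=31.2698 V=32.9900[EX]; j=1 S=113.6500 intr=11.1800 cont=13.1833 V=13.1833[hold]; j=2 S=140.6395 intr=0.0000 cont=2.4064 V=2.4064[hold]  S*(2)=91.8400
k=1: j=0 S=102.1646 intr=22.6654 cont=22.0865 V=22.6654[EX]; j=1 S=126.4266 intr=0.0000 cont=7.3540 V=7.3540[hold]  S*(1)=102.1646
k=0: j=0 S=113.6500 intr=11.1800 cont=14.2981 V=14.2981[hold]  S*(0)=-

price = 14.2981
boundary = - 102.1646 91.8400 102.1646
tree:
14.2981
22.6654 7.3540
32.9900 13.1833 2.4064
42.2713 22.6654 5.1868 0.0000
50.6146 32.9900 11.1800 0.0000 0.0000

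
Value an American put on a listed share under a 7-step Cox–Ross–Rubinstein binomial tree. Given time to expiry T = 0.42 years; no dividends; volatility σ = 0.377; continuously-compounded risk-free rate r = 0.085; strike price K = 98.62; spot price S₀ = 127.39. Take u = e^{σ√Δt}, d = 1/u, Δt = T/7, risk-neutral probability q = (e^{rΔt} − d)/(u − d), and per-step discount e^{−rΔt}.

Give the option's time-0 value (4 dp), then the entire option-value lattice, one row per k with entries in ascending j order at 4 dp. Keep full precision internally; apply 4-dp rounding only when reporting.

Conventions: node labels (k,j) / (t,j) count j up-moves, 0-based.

Δt=0.06000  u=1.09674  d=0.91179  q=0.50457  discount=0.99491
step 7 (expiry): payoffs max(K−S,0) = 31.8781 18.3397 2.0550 0.0000 0.0000 0.0000 0.0000 0.0000
k=6: (k=6,j=0): S=73.1988, K−S=25.4212, hold=24.9195 ⇒ V=25.4212 exercise | (k=6,j=1): S=88.0469, K−S=10.5731, hold=10.0714 ⇒ V=10.5731 exercise | (k=6,j=2): S=105.9070, K−S=0.0000, hold=1.0129 ⇒ V=1.0129 continue | (k=6,j=3): S=127.3900, K−S=0.0000, hold=0.0000 ⇒ V=0.0000 continue | (k=6,j=4): S=153.2307, K−S=0.0000, hold=0.0000 ⇒ V=0.0000 continue | (k=6,j=5): S=184.3132, K−S=0.0000, hold=0.0000 ⇒ V=0.0000 continue | (k=6,j=6): S=221.7006, K−S=0.0000, hold=0.0000 ⇒ V=0.0000 continue
k=5: (k=5,j=0): S=80.2803, K−S=18.3397, hold=17.8380 ⇒ V=18.3397 exercise | (k=5,j=1): S=96.5650, K−S=2.0550, hold=5.7200 ⇒ V=5.7200 continue | (k=5,j=2): S=116.1529, K−S=0.0000, hold=0.4993 ⇒ V=0.4993 continue | (k=5,j=3): S=139.7142, K−S=0.0000, hold=0.0000 ⇒ V=0.0000 continue | (k=5,j=4): S=168.0549, K−S=0.0000, hold=0.0000 ⇒ V=0.0000 continue | (k=5,j=5): S=202.1444, K−S=0.0000, hold=0.0000 ⇒ V=0.0000 continue
k=4: (k=4,j=0): S=88.0469, K−S=10.5731, hold=11.9112 ⇒ V=11.9112 continue | (k=4,j=1): S=105.9070, K−S=0.0000, hold=3.0701 ⇒ V=3.0701 continue | (k=4,j=2): S=127.3900, K−S=0.0000, hold=0.2461 ⇒ V=0.2461 continue | (k=4,j=3): S=153.2307, K−S=0.0000, hold=0.0000 ⇒ V=0.0000 continue | (k=4,j=4): S=184.3132, K−S=0.0000, hold=0.0000 ⇒ V=0.0000 continue
k=3: (k=3,j=0): S=96.5650, K−S=2.0550, hold=7.4123 ⇒ V=7.4123 continue | (k=3,j=1): S=116.1529, K−S=0.0000, hold=1.6368 ⇒ V=1.6368 continue | (k=3,j=2): S=139.7142, K−S=0.0000, hold=0.1213 ⇒ V=0.1213 continue | (k=3,j=3): S=168.0549, K−S=0.0000, hold=0.0000 ⇒ V=0.0000 continue
k=2: (k=2,j=0): S=105.9070, K−S=0.0000, hold=4.4752 ⇒ V=4.4752 continue | (k=2,j=1): S=127.3900, K−S=0.0000, hold=0.8677 ⇒ V=0.8677 continue | (k=2,j=2): S=153.2307, K−S=0.0000, hold=0.0598 ⇒ V=0.0598 continue
k=1: (k=1,j=0): S=116.1529, K−S=0.0000, hold=2.6415 ⇒ V=2.6415 continue | (k=1,j=1): S=139.7142, K−S=0.0000, hold=0.4577 ⇒ V=0.4577 continue
k=0: (k=0,j=0): S=127.3900, K−S=0.0000, hold=1.5318 ⇒ V=1.5318 continue

price = 1.5318
tree:
1.5318
2.6415 0.4577
4.4752 0.8677 0.0598
7.4123 1.6368 0.1213 0.0000
11.9112 3.0701 0.2461 0.0000 0.0000
18.3397 5.7200 0.4993 0.0000 0.0000 0.0000
25.4212 10.5731 1.0129 0.0000 0.0000 0.0000 0.0000
31.8781 18.3397 2.0550 0.0000 0.0000 0.0000 0.0000 0.0000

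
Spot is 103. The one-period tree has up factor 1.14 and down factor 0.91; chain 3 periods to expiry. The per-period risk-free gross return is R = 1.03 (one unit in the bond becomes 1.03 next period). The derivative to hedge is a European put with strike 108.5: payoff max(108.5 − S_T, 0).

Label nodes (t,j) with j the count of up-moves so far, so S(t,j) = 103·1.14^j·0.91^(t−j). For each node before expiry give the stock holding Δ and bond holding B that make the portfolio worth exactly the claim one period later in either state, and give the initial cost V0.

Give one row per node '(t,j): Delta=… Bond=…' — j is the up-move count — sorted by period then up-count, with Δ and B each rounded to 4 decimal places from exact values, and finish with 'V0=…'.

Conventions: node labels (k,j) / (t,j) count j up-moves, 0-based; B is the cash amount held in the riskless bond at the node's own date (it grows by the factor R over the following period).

The replicating-portfolio and risk-neutral prices coincide; use p* = (1.03−0.91)/(1.14−0.91) = 0.5217 for the latter.
At maturity the claim pays: V(3,0)=30.8822, V(3,1)=11.2645, V(3,2)=0.0000, V(3,3)=0.0000
  t=2,j=0: stock 85.2943 → up 97.2355 (V=11.2645), down 77.6178 (V=30.8822). Price 20.0455; hedge Δ=-1.0000, bond B=105.3398.
  t=2,j=1: stock 106.8522 → up 121.8115 (V=0.0000), down 97.2355 (V=11.2645). Price 5.2305; hedge Δ=-0.4584, bond B=54.2065.
  t=2,j=2: stock 133.8588 → up 152.5990 (V=0.0000), down 121.8115 (V=0.0000). Price 0.0000; hedge Δ=0.0000, bond B=0.0000.
  t=1,j=0: stock 93.7300 → up 106.8522 (V=5.2305), down 85.2943 (V=20.0455). Price 11.9572; hedge Δ=-0.6872, bond B=76.3705.
  t=1,j=1: stock 117.4200 → up 133.8588 (V=0.0000), down 106.8522 (V=5.2305). Price 2.4287; hedge Δ=-0.1937, bond B=25.1698.
  t=0,j=0: stock 103.0000 → up 117.4200 (V=2.4287), down 93.7300 (V=11.9572). Price 6.7823; hedge Δ=-0.4022, bond B=48.2107.
Verification: the root portfolio costs Δ(0,0)·S0 + B(0,0) = 6.7823, matching V0.

(0,0): Delta=-0.4022 Bond=48.2107
(1,0): Delta=-0.6872 Bond=76.3705
(1,1): Delta=-0.1937 Bond=25.1698
(2,0): Delta=-1.0000 Bond=105.3398
(2,1): Delta=-0.4584 Bond=54.2065
(2,2): Delta=0.0000 Bond=0.0000
V0=6.7823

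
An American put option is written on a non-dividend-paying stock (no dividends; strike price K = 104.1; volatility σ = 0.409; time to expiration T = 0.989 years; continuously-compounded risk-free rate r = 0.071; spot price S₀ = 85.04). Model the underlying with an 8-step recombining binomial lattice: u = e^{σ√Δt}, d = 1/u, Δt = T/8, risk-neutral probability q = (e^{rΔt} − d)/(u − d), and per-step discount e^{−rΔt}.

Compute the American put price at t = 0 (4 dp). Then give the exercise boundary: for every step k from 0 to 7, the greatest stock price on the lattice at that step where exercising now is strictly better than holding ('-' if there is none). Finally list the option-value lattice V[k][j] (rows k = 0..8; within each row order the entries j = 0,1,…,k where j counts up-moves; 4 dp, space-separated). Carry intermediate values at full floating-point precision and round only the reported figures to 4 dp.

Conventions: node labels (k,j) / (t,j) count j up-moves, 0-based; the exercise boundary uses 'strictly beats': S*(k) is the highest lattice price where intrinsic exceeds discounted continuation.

price = 23.3169
boundary = - - 63.7845 55.2409 63.7845 73.6494 63.7845 73.6494
tree:
23.3169
31.1527 15.7273
40.3155 22.3472 9.2447
48.8591 30.6392 14.2745 4.2711
56.2583 40.3155 21.2999 7.3517 1.2001
62.6664 48.8591 30.4506 12.3311 2.3958 0.0000
68.2162 56.2583 40.3155 19.9351 4.7827 0.0000 0.0000
73.0226 62.6664 48.8591 30.4506 9.5477 0.0000 0.0000 0.0000
77.1852 68.2162 56.2583 40.3155 19.0600 0.0000 0.0000 0.0000 0.0000

params: Δt=0.12362 u=1.15466 d=0.86606 q=0.49466 e^(-rΔt)=0.99126
t_8 payoffs: 77.1852 68.2162 56.2583 40.3155 19.0600 0.0000 0.0000 0.0000 0.0000
t_7: node(7,0) S=31.0774 payoff=73.0226 vs cont=72.1129 → 73.0226 [stop]  node(7,1) S=41.4336 payoff=62.6664 vs cont=61.7567 → 62.6664 [stop]  node(7,2) S=55.2409 payoff=48.8591 vs cont=47.9493 → 48.8591 [stop]  node(7,3) S=73.6494 payoff=30.4506 vs cont=29.5409 → 30.4506 [stop]  node(7,4) S=98.1923 payoff=5.9077 vs cont=9.5477 → 9.5477 [wait]  node(7,5) S=130.9138 payoff=0.0000 vs cont=0.0000 → 0.0000 [wait]  node(7,6) S=174.5395 payoff=0.0000 vs cont=0.0000 → 0.0000 [wait]  node(7,7) S=232.7029 payoff=0.0000 vs cont=0.0000 → 0.0000 [wait]  ⇒ S*(7)=73.6494
t_6: node(6,0) S=35.8838 payoff=68.2162 vs cont=67.3064 → 68.2162 [stop]  node(6,1) S=47.8417 payoff=56.2583 vs cont=55.3485 → 56.2583 [stop]  node(6,2) S=63.7845 payoff=40.3155 vs cont=39.4058 → 40.3155 [stop]  node(6,3) S=85.0400 payoff=19.0600 vs cont=19.9351 → 19.9351 [wait]  node(6,4) S=113.3787 payoff=0.0000 vs cont=4.7827 → 4.7827 [wait]  node(6,5) S=151.1609 payoff=0.0000 vs cont=0.0000 → 0.0000 [wait]  node(6,6) S=201.5337 payoff=0.0000 vs cont=0.0000 → 0.0000 [wait]  ⇒ S*(6)=63.7845
t_5: node(5,0) S=41.4336 payoff=62.6664 vs cont=61.7567 → 62.6664 [stop]  node(5,1) S=55.2409 payoff=48.8591 vs cont=47.9493 → 48.8591 [stop]  node(5,2) S=73.6494 payoff=30.4506 vs cont=29.9700 → 30.4506 [stop]  node(5,3) S=98.1923 payoff=5.9077 vs cont=12.3311 → 12.3311 [wait]  node(5,4) S=130.9138 payoff=0.0000 vs cont=2.3958 → 2.3958 [wait]  node(5,5) S=174.5395 payoff=0.0000 vs cont=0.0000 → 0.0000 [wait]  ⇒ S*(5)=73.6494
t_4: node(4,0) S=47.8417 payoff=56.2583 vs cont=55.3485 → 56.2583 [stop]  node(4,1) S=63.7845 payoff=40.3155 vs cont=39.4058 → 40.3155 [stop]  node(4,2) S=85.0400 payoff=19.0600 vs cont=21.2999 → 21.2999 [wait]  node(4,3) S=113.3787 payoff=0.0000 vs cont=7.3517 → 7.3517 [wait]  node(4,4) S=151.1609 payoff=0.0000 vs cont=1.2001 → 1.2001 [wait]  ⇒ S*(4)=63.7845
t_3: node(3,0) S=55.2409 payoff=48.8591 vs cont=47.9493 → 48.8591 [stop]  node(3,1) S=73.6494 payoff=30.4506 vs cont=30.6392 → 30.6392 [wait]  node(3,2) S=98.1923 payoff=5.9077 vs cont=14.2745 → 14.2745 [wait]  node(3,3) S=130.9138 payoff=0.0000 vs cont=4.2711 → 4.2711 [wait]  ⇒ S*(3)=55.2409
t_2: node(2,0) S=63.7845 payoff=40.3155 vs cont=39.4982 → 40.3155 [stop]  node(2,1) S=85.0400 payoff=19.0600 vs cont=22.3472 → 22.3472 [wait]  node(2,2) S=113.3787 payoff=0.0000 vs cont=9.2447 → 9.2447 [wait]  ⇒ S*(2)=63.7845
t_1: node(1,0) S=73.6494 payoff=30.4506 vs cont=31.1527 → 31.1527 [wait]  node(1,1) S=98.1923 payoff=5.9077 vs cont=15.7273 → 15.7273 [wait]  ⇒ S*(1)=-
t_0: node(0,0) S=85.0400 payoff=19.0600 vs cont=23.3169 → 23.3169 [wait]  ⇒ S*(0)=-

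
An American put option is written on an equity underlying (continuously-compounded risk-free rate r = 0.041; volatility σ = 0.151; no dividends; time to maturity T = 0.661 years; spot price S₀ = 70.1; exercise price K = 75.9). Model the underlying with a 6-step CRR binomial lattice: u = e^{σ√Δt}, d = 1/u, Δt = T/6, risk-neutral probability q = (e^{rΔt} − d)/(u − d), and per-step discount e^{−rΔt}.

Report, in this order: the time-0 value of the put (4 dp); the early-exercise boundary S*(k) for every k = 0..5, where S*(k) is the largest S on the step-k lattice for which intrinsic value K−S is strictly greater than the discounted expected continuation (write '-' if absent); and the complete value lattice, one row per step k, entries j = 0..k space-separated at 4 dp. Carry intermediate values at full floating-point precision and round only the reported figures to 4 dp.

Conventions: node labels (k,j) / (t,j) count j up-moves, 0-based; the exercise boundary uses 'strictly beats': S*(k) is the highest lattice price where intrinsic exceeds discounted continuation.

price = 6.3193
boundary = - 66.6733 63.4140 66.6733 70.1000 66.6733
tree:
6.3193
9.2267 3.8216
12.4860 6.0768 1.8751
15.5859 9.2267 3.3643 0.5842
18.5343 12.4860 5.8000 1.2556 0.0000
21.3385 15.5859 9.2267 2.6986 0.0000 0.0000
24.0057 18.5343 12.4860 5.8000 0.0000 0.0000 0.0000

Δt=0.11017, u=1.05140, d=0.95112, q=0.53262, disc=e^(-rΔt)=0.99549
k=6 terminal: V=max(K-S,0) → 24.0057 18.5343 12.4860 5.8000 0.0000 0.0000 0.0000
k=5: j=0 S=54.5615 intr=21.3385 cont=20.9965 V=21.3385[EX]; j=1 S=60.3141 intr=15.5859 cont=15.2438 V=15.5859[EX]; j=2 S=66.6733 intr=9.2267 cont=8.8847 V=9.2267[EX]; j=3 S=73.7029 intr=2.1971 cont=2.6986 V=2.6986[hold]; j=4 S=81.4737 intr=0.0000 cont=0.0000 V=0.0000[hold]; j=5 S=90.0637 intr=0.0000 cont=0.0000 V=0.0000[hold]  S*(5)=66.6733
k=4: j=0 S=57.3657 intr=18.5343 cont=18.1922 V=18.5343[EX]; j=1 S=63.4140 intr=12.4860 cont=12.1439 V=12.4860[EX]; j=2 S=70.1000 intr=5.8000 cont=5.7238 V=5.8000[EX]; j=3 S=77.4909 intr=0.0000 cont=1.2556 V=1.2556[hold]; j=4 S=85.6611 intr=0.0000 cont=0.0000 V=0.0000[hold]  S*(4)=70.1000
k=3: j=0 S=60.3141 intr=15.5859 cont=15.2438 V=15.5859[EX]; j=1 S=66.6733 intr=9.2267 cont=8.8847 V=9.2267[EX]; j=2 S=73.7029 intr=2.1971 cont=3.3643 V=3.3643[hold]; j=3 S=81.4737 intr=0.0000 cont=0.5842 V=0.5842[hold]  S*(3)=66.6733
k=2: j=0 S=63.4140 intr=12.4860 cont=12.1439 V=12.4860[EX]; j=1 S=70.1000 intr=5.8000 cont=6.0768 V=6.0768[hold]; j=2 S=77.4909 intr=0.0000 cont=1.8751 V=1.8751[hold]  S*(2)=63.4140
k=1: j=0 S=66.6733 intr=9.2267 cont=9.0315 V=9.2267[EX]; j=1 S=73.7029 intr=2.1971 cont=3.8216 V=3.8216[hold]  S*(1)=66.6733
k=0: j=0 S=70.1000 intr=5.8000 cont=6.3193 V=6.3193[hold]  S*(0)=-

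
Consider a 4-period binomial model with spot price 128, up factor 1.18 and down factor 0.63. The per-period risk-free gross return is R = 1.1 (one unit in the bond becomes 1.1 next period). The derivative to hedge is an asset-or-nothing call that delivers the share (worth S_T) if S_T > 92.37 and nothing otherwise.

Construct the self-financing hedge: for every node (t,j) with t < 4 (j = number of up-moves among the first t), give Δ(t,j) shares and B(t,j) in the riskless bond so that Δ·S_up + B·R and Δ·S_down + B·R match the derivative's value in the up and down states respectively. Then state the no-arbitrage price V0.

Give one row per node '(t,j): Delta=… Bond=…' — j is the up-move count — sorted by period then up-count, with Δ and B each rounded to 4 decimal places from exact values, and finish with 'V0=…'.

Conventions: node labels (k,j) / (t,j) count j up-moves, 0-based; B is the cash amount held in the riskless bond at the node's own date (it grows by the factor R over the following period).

(0,0): Delta=1.2209 Bond=-33.0311
(1,0): Delta=1.8029 Bond=-83.2658
(1,1): Delta=1.1680 Bond=-28.3458
(2,0): Delta=0.0000 Bond=0.0000
(2,1): Delta=1.9667 Bond=-107.1826
(2,2): Delta=1.0954 Bond=-18.2438
(3,0): Delta=0.0000 Bond=0.0000
(3,1): Delta=0.0000 Bond=0.0000
(3,2): Delta=2.1455 Bond=-137.9691
(3,3): Delta=1.0000 Bond=0.0000
V0=123.2437

The replicating-portfolio and risk-neutral prices coincide; use p* = (1.1−0.63)/(1.18−0.63) = 0.8545 for the latter.
Expiry values: V(4,0)=0.0000, V(4,1)=0.0000, V(4,2)=0.0000, V(4,3)=132.4941, V(4,4)=248.1636
Node (3,0) S=32.0060: V=(p*·0.0000+(1−p*)·0.0000)/1.1=0.0000; Δ=(0.0000−0.0000)/(37.7671−20.1638)=0.0000; B=V−Δ·S=0.0000
Node (3,1) S=59.9478: V=(p*·0.0000+(1−p*)·0.0000)/1.1=0.0000; Δ=(0.0000−0.0000)/(70.7384−37.7671)=0.0000; B=V−Δ·S=0.0000
Node (3,2) S=112.2831: V=(p*·132.4941+(1−p*)·0.0000)/1.1=102.9293; Δ=(132.4941−0.0000)/(132.4941−70.7384)=2.1455; B=V−Δ·S=-137.9691
Node (3,3) S=210.3081: V=(p*·248.1636+(1−p*)·132.4941)/1.1=210.3081; Δ=(248.1636−132.4941)/(248.1636−132.4941)=1.0000; B=V−Δ·S=0.0000
Node (2,0) S=50.8032: V=(p*·0.0000+(1−p*)·0.0000)/1.1=0.0000; Δ=(0.0000−0.0000)/(59.9478−32.0060)=0.0000; B=V−Δ·S=0.0000
Node (2,1) S=95.1552: V=(p*·102.9293+(1−p*)·0.0000)/1.1=79.9616; Δ=(102.9293−0.0000)/(112.2831−59.9478)=1.9667; B=V−Δ·S=-107.1826
Node (2,2) S=178.2272: V=(p*·210.3081+(1−p*)·102.9293)/1.1=176.9903; Δ=(210.3081−102.9293)/(210.3081−112.2831)=1.0954; B=V−Δ·S=-18.2438
Node (1,0) S=80.6400: V=(p*·79.9616+(1−p*)·0.0000)/1.1=62.1189; Δ=(79.9616−0.0000)/(95.1552−50.8032)=1.8029; B=V−Δ·S=-83.2658
Node (1,1) S=151.0400: V=(p*·176.9903+(1−p*)·79.9616)/1.1=148.0701; Δ=(176.9903−79.9616)/(178.2272−95.1552)=1.1680; B=V−Δ·S=-28.3458
Node (0,0) S=128.0000: V=(p*·148.0701+(1−p*)·62.1189)/1.1=123.2437; Δ=(148.0701−62.1189)/(151.0400−80.6400)=1.2209; B=V−Δ·S=-33.0311
Sanity check at the root: Δ(0,0)·S0 + B(0,0) reproduces V0 = 123.2437.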